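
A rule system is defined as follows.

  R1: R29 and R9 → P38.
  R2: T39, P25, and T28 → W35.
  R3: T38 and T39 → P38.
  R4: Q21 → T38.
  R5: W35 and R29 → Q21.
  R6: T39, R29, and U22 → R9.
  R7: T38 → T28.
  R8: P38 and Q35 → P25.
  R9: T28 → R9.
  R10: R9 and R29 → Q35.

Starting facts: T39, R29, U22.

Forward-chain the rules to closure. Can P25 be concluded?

Yes

From T39, R29, and U22, R6 gives R9.
From R29 and R9, R1 gives P38.
From R9 and R29, R10 gives Q35.
From P38 and Q35, R8 gives P25.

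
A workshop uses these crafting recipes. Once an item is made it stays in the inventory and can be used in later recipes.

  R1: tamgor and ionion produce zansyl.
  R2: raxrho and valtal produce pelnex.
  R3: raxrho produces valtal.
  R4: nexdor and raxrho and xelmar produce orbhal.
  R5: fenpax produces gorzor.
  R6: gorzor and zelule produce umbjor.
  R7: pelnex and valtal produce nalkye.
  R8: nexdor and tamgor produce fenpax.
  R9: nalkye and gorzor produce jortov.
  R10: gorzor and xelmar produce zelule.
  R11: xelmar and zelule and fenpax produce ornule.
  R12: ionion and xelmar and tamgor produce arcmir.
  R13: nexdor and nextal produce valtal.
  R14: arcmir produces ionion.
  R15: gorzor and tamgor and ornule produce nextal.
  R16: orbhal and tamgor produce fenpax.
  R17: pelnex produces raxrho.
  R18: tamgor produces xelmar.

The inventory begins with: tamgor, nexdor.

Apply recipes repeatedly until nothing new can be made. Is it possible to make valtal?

Yes

nexdor and tamgor → fenpax (R8).
tamgor → xelmar (R18).
Using R5, fenpax makes gorzor.
Using R10, gorzor and xelmar make zelule.
xelmar and zelule and fenpax → ornule (R11).
Using R15, gorzor, tamgor, and ornule make nextal.
Using R13, nexdor and nextal make valtal.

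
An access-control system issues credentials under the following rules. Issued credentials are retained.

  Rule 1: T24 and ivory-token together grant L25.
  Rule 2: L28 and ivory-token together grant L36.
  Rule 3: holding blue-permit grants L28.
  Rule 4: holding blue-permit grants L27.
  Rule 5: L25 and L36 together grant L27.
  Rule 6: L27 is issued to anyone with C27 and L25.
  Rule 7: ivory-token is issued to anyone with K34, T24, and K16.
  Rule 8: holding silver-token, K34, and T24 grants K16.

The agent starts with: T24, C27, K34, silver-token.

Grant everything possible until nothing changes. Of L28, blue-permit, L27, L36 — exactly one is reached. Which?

L27

Holding silver-token, K34, and T24 grants K16 (Rule 8).
Holding K34, T24, and K16 grants ivory-token (Rule 7).
Holding T24 and ivory-token grants L25 (Rule 1).
Holding C27 and L25 grants L27 (Rule 6).
L28 would need blue-permit (Rule 3), but blue-permit is never granted. L36 would need L28 and ivory-token (Rule 2), but L28 is never granted. No rule produces blue-permit, and it is not given.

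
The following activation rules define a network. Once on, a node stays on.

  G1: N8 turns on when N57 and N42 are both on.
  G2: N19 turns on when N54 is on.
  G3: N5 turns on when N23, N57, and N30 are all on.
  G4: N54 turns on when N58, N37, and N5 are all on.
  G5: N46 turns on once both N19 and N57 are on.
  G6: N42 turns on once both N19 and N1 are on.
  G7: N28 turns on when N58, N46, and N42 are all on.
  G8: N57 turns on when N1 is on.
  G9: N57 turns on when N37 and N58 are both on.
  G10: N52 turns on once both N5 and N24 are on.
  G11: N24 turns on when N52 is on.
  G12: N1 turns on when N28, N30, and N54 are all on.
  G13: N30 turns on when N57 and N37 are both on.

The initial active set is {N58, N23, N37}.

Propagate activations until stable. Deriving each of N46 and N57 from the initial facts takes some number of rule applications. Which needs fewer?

N57: N37 and N58 are on, so N57 turns on (G9). [1 rule application]
N46: N37 and N58 are on, so N57 turns on (G9). G13: N57 and N37 on → N30 on. G3: N23, N57, and N30 on → N5 on. N58, N37, and N5 are on, so N54 turns on (G4). G2: N54 on → N19 on. G5: N19 and N57 on → N46 on. [6 rule applications]
N57 needs fewer.

N57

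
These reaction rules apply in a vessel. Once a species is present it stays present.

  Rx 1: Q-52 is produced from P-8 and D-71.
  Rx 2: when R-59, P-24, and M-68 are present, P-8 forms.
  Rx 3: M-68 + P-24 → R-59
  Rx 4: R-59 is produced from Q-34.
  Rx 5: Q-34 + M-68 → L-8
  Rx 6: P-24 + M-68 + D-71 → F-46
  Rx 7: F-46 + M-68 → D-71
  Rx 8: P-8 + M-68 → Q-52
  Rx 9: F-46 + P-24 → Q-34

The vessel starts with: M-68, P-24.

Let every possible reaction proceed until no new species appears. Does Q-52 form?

M-68 and P-24 present → R-59 forms (Rx 3).
R-59, P-24, and M-68 present → P-8 forms (Rx 2).
P-8 and M-68 present → Q-52 forms (Rx 8).

Yes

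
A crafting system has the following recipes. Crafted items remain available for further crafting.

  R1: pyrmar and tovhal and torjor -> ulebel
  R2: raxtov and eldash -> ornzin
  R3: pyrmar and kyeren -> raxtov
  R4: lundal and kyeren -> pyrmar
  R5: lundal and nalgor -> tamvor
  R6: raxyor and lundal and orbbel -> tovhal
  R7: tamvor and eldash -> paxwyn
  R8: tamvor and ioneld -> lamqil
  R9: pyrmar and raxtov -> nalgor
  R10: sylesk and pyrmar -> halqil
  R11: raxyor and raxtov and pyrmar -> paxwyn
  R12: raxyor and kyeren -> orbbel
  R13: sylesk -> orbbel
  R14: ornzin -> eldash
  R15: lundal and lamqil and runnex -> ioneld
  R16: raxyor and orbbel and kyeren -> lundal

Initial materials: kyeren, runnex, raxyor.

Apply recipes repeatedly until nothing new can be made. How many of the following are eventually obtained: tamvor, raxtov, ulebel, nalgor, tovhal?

4

raxyor and kyeren -> orbbel (R12).
raxyor and orbbel and kyeren -> lundal (R16).
lundal and kyeren -> pyrmar (R4).
raxyor and lundal and orbbel -> tovhal (R6).
Using R3, pyrmar and kyeren make raxtov.
Using R9, pyrmar and raxtov make nalgor.
lundal and nalgor -> tamvor (R5).
tamvor: reached.
raxtov: reached.
ulebel would need pyrmar, tovhal, and torjor (R1), but torjor is never obtained.
nalgor: reached.
tovhal: reached.
Reached: tamvor, raxtov, nalgor, and tovhal — 4 of the 5.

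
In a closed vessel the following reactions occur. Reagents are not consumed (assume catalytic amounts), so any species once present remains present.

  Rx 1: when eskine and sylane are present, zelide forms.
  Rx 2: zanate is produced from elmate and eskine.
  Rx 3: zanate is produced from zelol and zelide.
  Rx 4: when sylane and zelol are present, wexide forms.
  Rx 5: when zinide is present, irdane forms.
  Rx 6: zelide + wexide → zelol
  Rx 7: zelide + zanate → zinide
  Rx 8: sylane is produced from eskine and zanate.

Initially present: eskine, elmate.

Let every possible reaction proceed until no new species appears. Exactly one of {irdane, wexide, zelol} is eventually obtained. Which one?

elmate and eskine present → zanate forms (Rx 2).
eskine and zanate present → sylane forms (Rx 8).
eskine and sylane present → zelide forms (Rx 1).
zelide and zanate present → zinide forms (Rx 7).
zinide present → irdane forms (Rx 5).
zelol would need zelide and wexide (Rx 6), but wexide never forms. wexide would need sylane and zelol (Rx 4), but zelol never forms.

irdane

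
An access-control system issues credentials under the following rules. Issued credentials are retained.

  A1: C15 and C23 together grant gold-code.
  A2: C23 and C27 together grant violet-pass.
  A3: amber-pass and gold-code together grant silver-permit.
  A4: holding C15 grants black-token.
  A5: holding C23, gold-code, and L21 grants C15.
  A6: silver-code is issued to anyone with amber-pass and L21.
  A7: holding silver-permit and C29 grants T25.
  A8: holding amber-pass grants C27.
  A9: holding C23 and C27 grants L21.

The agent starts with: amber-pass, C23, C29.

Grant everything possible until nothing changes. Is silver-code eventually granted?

Holding amber-pass grants C27 (A8).
Holding C23 and C27 grants L21 (A9).
Holding amber-pass and L21 grants silver-code (A6).

Yes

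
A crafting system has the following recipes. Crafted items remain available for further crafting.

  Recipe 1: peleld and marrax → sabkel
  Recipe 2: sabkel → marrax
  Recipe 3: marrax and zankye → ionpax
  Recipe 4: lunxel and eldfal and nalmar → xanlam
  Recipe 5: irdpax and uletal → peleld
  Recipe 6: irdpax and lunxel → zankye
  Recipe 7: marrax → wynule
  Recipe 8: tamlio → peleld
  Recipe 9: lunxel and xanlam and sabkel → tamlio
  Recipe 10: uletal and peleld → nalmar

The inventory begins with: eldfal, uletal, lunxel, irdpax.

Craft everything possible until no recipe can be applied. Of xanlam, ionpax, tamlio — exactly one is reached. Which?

Using Recipe 5, irdpax and uletal make peleld.
Using Recipe 10, uletal and peleld make nalmar.
Using Recipe 4, lunxel, eldfal, and nalmar make xanlam.
ionpax would need marrax and zankye (Recipe 3), but marrax is never obtained. tamlio would need lunxel, xanlam, and sabkel (Recipe 9), but sabkel is never obtained.

xanlam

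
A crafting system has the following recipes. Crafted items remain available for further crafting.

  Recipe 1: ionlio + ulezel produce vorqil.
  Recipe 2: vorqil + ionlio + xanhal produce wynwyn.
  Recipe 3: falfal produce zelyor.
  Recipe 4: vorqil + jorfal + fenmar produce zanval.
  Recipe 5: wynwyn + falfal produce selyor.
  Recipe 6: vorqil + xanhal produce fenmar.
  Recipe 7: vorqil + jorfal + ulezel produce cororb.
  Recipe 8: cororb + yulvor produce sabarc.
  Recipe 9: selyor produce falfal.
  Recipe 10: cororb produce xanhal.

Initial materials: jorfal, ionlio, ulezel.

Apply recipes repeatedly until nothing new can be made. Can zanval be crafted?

Yes

ionlio + ulezel → vorqil (Recipe 1).
Using Recipe 7, vorqil, jorfal, and ulezel make cororb.
cororb → xanhal (Recipe 10).
vorqil + xanhal → fenmar (Recipe 6).
vorqil + jorfal + fenmar → zanval (Recipe 4).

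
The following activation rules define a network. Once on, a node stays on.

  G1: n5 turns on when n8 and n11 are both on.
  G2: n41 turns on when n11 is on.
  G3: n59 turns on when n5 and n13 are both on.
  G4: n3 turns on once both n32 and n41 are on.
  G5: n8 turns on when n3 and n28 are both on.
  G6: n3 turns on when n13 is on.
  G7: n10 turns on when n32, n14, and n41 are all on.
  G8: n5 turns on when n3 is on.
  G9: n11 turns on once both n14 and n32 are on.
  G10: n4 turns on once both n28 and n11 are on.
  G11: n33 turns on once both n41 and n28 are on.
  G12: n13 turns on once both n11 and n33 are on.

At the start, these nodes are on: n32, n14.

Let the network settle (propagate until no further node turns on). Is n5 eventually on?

Yes

G9: n14 and n32 on → n11 on.
G2: n11 on → n41 on.
n32 and n41 are on, so n3 turns on (G4).
G8: n3 on → n5 on.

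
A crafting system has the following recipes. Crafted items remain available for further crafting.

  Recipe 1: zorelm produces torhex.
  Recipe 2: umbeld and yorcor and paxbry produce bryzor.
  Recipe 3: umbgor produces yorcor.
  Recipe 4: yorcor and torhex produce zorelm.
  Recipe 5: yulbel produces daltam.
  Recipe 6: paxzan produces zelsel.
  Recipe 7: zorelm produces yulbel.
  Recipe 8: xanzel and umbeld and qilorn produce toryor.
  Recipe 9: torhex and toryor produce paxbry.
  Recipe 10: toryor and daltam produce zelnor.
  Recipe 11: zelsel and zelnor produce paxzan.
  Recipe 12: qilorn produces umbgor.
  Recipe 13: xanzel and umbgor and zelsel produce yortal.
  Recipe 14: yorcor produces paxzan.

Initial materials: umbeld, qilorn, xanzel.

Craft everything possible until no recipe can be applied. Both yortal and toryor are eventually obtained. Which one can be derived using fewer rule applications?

toryor

toryor: xanzel and umbeld and qilorn → toryor (Recipe 8). [1 rule application]
yortal: Using Recipe 12, qilorn makes umbgor. umbgor → yorcor (Recipe 3). Using Recipe 14, yorcor makes paxzan. Using Recipe 6, paxzan makes zelsel. xanzel and umbgor and zelsel → yortal (Recipe 13). [5 rule applications]
toryor needs fewer.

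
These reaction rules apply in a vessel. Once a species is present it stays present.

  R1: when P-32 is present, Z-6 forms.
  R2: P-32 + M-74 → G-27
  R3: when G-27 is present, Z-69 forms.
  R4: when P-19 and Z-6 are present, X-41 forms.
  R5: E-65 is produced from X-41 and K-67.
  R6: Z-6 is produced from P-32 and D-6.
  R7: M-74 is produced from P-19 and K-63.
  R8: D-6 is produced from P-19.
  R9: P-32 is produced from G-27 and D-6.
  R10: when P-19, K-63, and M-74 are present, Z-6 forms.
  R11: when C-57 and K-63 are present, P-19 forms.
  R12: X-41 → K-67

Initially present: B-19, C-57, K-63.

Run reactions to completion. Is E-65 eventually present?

C-57 and K-63 present → P-19 forms (R11).
P-19 and K-63 present → M-74 forms (R7).
P-19, K-63, and M-74 present → Z-6 forms (R10).
P-19 and Z-6 present → X-41 forms (R4).
X-41 present → K-67 forms (R12).
X-41 and K-67 present → E-65 forms (R5).

Yes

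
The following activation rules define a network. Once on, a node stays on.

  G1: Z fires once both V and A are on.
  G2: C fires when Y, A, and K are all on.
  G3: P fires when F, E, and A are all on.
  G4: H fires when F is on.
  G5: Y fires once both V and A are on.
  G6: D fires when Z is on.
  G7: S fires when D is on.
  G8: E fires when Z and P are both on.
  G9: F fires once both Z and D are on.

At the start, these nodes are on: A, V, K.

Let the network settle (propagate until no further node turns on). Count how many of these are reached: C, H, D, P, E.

3

V and A are on, so Z fires (G1).
G5: V and A on → Y on.
G2: Y, A, and K on → C on.
G6: Z on → D on.
Z and D are on, so F fires (G9).
G4: F on → H on.
C: reached.
H: reached.
D: reached.
P would need F, E, and A (G3), but E never turns on.
E would need Z and P (G8), but P never turns on.
Reached: C, H, and D — 3 of the 5.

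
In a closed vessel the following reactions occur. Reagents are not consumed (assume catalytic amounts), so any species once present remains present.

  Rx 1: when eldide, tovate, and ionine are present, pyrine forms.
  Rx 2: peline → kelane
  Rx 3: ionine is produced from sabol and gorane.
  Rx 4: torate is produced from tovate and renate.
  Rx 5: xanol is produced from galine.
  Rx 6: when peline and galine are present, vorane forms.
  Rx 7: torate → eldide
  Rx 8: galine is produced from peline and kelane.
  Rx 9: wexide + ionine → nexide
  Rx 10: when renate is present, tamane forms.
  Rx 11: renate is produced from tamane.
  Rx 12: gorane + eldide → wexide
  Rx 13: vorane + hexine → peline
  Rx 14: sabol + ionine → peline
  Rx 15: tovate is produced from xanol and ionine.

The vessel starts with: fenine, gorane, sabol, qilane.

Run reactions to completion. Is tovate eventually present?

sabol and gorane present → ionine forms (Rx 3).
sabol and ionine present → peline forms (Rx 14).
peline present → kelane forms (Rx 2).
peline and kelane present → galine forms (Rx 8).
galine present → xanol forms (Rx 5).
xanol and ionine present → tovate forms (Rx 15).

Yes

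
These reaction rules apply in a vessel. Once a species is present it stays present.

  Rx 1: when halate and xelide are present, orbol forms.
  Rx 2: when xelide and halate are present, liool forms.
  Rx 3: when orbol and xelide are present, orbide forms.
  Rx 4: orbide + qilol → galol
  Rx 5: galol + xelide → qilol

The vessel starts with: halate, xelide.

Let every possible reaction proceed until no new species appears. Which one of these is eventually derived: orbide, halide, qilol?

halate and xelide present → orbol forms (Rx 1).
orbol and xelide present → orbide forms (Rx 3).
No rule produces halide, and it is not given. qilol would need galol and xelide (Rx 5), but galol never forms.

orbide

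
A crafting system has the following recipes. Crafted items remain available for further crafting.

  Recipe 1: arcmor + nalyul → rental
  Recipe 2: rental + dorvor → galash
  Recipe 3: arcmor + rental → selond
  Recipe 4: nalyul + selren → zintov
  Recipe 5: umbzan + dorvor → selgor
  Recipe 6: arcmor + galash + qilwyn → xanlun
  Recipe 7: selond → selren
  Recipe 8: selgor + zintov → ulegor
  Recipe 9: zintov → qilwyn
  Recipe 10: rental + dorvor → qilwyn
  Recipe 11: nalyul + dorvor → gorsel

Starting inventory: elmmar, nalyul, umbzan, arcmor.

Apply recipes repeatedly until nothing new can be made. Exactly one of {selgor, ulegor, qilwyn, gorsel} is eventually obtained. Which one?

qilwyn

Using Recipe 1, arcmor and nalyul make rental.
arcmor + rental → selond (Recipe 3).
Using Recipe 7, selond makes selren.
Using Recipe 4, nalyul and selren make zintov.
Using Recipe 9, zintov makes qilwyn.
ulegor would need selgor and zintov (Recipe 8), but selgor is never obtained. gorsel would need nalyul and dorvor (Recipe 11), but dorvor is never obtained. selgor would need umbzan and dorvor (Recipe 5), but dorvor is never obtained.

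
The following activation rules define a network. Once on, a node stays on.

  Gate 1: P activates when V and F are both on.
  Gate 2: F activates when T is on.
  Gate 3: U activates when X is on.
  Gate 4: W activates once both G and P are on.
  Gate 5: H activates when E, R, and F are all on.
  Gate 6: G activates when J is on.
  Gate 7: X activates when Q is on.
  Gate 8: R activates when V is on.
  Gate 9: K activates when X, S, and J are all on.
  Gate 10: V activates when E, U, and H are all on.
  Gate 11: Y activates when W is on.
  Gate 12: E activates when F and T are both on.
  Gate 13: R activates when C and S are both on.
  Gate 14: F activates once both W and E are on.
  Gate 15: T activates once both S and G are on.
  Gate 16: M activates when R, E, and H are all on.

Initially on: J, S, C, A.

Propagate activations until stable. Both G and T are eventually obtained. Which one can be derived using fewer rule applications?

G

G: Gate 6: J on → G on. [1 rule application]
T: Gate 6: J on → G on. Gate 15: S and G on → T on. [2 rule applications]
G needs fewer.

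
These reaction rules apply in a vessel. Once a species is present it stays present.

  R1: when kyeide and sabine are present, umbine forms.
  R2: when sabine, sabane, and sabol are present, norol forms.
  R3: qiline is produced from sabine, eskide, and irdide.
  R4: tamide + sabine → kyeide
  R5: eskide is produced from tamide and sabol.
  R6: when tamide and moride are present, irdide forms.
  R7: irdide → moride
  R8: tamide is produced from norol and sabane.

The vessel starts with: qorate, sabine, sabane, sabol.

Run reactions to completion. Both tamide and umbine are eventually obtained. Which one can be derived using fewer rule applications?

tamide

tamide: sabine, sabane, and sabol present → norol forms (R2). norol and sabane present → tamide forms (R8). [2 rule applications]
umbine: sabine, sabane, and sabol present → norol forms (R2). norol and sabane present → tamide forms (R8). tamide and sabine present → kyeide forms (R4). kyeide and sabine present → umbine forms (R1). [4 rule applications]
tamide needs fewer.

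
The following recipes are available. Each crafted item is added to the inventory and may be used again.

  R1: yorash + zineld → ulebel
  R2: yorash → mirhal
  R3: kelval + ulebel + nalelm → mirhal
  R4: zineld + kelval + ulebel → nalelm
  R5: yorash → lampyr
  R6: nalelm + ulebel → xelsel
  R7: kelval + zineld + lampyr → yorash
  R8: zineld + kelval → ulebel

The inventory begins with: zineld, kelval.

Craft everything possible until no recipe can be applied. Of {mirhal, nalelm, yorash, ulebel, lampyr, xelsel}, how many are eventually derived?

zineld + kelval → ulebel (R8).
zineld + kelval + ulebel → nalelm (R4).
nalelm + ulebel → xelsel (R6).
Using R3, kelval, ulebel, and nalelm make mirhal.
mirhal: reached.
nalelm: reached.
yorash would need kelval, zineld, and lampyr (R7), but lampyr is never obtained.
ulebel: reached.
lampyr would need yorash (R5), but yorash is never obtained.
xelsel: reached.
Reached: mirhal, nalelm, ulebel, and xelsel — 4 of the 6.

4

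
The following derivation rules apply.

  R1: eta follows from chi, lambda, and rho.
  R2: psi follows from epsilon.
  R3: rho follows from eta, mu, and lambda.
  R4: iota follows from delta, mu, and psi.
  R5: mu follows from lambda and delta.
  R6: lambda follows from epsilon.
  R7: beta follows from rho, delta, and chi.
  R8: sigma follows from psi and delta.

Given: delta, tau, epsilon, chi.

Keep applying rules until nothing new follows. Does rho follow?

rho would need eta, mu, and lambda (R3), but eta is never established.

No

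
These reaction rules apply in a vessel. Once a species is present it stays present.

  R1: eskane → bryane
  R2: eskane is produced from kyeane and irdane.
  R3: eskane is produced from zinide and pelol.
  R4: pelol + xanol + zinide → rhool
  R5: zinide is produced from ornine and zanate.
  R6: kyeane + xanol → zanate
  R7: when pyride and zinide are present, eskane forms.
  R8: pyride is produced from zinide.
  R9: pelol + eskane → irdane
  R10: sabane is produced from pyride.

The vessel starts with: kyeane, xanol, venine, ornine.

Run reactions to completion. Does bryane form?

Yes

kyeane and xanol present → zanate forms (R6).
ornine and zanate present → zinide forms (R5).
zinide present → pyride forms (R8).
pyride and zinide present → eskane forms (R7).
eskane present → bryane forms (R1).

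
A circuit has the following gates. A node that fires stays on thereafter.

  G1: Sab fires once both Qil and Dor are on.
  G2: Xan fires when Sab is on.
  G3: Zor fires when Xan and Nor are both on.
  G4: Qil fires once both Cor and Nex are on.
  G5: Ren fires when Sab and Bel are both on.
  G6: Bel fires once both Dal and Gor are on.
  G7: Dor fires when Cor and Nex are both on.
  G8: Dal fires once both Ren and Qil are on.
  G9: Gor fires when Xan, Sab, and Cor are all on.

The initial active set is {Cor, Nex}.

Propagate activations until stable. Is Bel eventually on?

Bel would need Dal and Gor (G6), but Dal never turns on.

No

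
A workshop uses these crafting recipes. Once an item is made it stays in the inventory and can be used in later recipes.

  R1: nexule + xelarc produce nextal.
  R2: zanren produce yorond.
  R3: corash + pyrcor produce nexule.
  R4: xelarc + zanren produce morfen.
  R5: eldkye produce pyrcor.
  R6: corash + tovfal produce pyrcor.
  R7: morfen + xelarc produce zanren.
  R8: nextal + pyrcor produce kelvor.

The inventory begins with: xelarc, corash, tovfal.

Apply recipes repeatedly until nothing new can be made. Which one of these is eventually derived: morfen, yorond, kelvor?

Using R6, corash and tovfal make pyrcor.
Using R3, corash and pyrcor make nexule.
nexule + xelarc → nextal (R1).
nextal + pyrcor → kelvor (R8).
yorond would need zanren (R2), but zanren is never obtained. morfen would need xelarc and zanren (R4), but zanren is never obtained.

kelvor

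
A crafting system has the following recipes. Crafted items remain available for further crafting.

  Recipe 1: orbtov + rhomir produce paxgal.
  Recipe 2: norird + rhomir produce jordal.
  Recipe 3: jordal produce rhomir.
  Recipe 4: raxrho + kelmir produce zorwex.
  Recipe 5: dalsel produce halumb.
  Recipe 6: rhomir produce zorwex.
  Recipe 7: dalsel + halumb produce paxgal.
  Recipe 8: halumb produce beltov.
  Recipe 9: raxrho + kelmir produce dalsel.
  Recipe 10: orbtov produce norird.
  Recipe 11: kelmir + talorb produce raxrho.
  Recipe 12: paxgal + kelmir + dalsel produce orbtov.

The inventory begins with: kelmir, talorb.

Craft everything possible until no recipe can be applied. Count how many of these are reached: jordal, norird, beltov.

kelmir + talorb → raxrho (Recipe 11).
raxrho + kelmir → dalsel (Recipe 9).
Using Recipe 5, dalsel makes halumb.
Using Recipe 8, halumb makes beltov.
Using Recipe 7, dalsel and halumb make paxgal.
Using Recipe 12, paxgal, kelmir, and dalsel make orbtov.
orbtov → norird (Recipe 10).
jordal would need norird and rhomir (Recipe 2), but rhomir is never obtained.
norird: reached.
beltov: reached.
Reached: norird and beltov — 2 of the 3.

2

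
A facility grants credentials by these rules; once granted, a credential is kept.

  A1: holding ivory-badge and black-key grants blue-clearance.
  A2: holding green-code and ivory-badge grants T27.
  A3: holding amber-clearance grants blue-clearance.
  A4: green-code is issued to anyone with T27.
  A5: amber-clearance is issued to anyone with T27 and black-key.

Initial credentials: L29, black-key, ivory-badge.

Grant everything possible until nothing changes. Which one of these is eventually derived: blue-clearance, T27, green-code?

Holding ivory-badge and black-key grants blue-clearance (A1).
green-code would need T27 (A4), but T27 is never granted. T27 would need green-code and ivory-badge (A2), but green-code is never granted.

blue-clearance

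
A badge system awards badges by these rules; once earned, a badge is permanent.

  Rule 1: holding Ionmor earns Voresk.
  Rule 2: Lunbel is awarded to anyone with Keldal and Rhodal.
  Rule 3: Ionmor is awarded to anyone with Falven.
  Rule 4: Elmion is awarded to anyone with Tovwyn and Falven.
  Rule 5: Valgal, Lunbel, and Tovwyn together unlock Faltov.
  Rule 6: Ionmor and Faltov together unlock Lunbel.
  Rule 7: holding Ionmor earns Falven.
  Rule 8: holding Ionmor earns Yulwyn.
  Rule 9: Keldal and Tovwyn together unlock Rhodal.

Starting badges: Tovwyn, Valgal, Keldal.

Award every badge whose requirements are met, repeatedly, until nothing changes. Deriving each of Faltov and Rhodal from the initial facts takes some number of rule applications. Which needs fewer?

Rhodal: With Keldal and Tovwyn, Rhodal is earned (Rule 9). [1 rule application]
Faltov: With Keldal and Tovwyn, Rhodal is earned (Rule 9). With Keldal and Rhodal, Lunbel is earned (Rule 2). With Valgal, Lunbel, and Tovwyn, Faltov is earned (Rule 5). [3 rule applications]
Rhodal needs fewer.

Rhodal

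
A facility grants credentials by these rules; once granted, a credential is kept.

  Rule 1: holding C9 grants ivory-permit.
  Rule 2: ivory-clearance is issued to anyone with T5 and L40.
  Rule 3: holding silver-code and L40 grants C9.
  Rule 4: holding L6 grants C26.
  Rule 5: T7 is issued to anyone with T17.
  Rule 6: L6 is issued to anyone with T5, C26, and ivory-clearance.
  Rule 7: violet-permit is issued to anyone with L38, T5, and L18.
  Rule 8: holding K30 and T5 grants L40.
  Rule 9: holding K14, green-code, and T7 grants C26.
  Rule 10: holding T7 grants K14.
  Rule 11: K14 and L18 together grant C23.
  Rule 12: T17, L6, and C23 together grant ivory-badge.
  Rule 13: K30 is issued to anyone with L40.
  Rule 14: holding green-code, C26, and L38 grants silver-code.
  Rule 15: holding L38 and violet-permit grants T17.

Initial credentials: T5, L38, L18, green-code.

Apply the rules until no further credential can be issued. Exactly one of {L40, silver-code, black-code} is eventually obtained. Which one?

Holding L38, T5, and L18 grants violet-permit (Rule 7).
Holding L38 and violet-permit grants T17 (Rule 15).
Holding T17 grants T7 (Rule 5).
Holding T7 grants K14 (Rule 10).
Holding K14, green-code, and T7 grants C26 (Rule 9).
Holding green-code, C26, and L38 grants silver-code (Rule 14).
No rule produces black-code, and it is not given. L40 would need K30 and T5 (Rule 8), but K30 is never granted.

silver-code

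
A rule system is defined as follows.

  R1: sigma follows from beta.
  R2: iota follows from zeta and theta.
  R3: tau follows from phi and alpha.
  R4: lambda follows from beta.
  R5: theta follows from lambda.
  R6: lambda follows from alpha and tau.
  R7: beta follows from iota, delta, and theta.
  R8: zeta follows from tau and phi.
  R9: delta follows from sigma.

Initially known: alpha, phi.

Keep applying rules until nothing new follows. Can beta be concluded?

beta would need iota, delta, and theta (R7), but delta is never established.

No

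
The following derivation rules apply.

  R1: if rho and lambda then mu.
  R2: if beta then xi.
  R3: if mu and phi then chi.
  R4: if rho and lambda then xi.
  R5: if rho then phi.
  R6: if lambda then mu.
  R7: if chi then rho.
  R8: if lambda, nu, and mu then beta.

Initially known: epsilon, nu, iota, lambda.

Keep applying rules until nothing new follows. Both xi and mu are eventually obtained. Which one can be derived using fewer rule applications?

mu: From lambda, R6 gives mu. [1 rule application]
xi: From lambda, R6 gives mu. From lambda, nu, and mu, R8 gives beta. beta holds, so xi follows (R2). [3 rule applications]
mu needs fewer.

mu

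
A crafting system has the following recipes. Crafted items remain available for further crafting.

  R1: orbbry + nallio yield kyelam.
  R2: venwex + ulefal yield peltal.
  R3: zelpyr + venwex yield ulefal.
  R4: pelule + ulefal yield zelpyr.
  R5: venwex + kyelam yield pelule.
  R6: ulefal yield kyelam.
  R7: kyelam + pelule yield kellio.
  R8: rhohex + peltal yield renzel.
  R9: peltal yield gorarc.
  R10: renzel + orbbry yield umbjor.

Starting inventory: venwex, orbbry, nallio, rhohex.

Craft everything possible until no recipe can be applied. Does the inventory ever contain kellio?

Yes

orbbry + nallio → kyelam (R1).
Using R5, venwex and kyelam make pelule.
kyelam + pelule → kellio (R7).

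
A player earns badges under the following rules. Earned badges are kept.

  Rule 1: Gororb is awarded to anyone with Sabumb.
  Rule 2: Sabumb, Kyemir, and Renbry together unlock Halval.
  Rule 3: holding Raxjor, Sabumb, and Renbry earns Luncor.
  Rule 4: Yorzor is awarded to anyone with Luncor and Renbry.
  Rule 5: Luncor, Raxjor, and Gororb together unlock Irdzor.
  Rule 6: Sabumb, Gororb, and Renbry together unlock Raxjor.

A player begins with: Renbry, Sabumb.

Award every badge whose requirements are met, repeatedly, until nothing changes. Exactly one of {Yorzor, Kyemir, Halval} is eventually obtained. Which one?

With Sabumb, Gororb is earned (Rule 1).
With Sabumb, Gororb, and Renbry, Raxjor is earned (Rule 6).
With Raxjor, Sabumb, and Renbry, Luncor is earned (Rule 3).
With Luncor and Renbry, Yorzor is earned (Rule 4).
No rule produces Kyemir, and it is not given. Halval would need Sabumb, Kyemir, and Renbry (Rule 2), but Kyemir is never earned.

Yorzor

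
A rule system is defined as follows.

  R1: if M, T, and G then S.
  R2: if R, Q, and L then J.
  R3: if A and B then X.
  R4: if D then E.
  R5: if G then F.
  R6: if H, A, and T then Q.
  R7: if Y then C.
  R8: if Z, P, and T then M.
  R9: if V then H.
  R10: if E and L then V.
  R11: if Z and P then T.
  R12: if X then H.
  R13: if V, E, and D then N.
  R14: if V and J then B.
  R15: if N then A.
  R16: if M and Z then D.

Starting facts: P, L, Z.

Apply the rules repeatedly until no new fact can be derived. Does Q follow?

Yes

From Z and P, R11 gives T.
From Z, P, and T, R8 gives M.
From M and Z, R16 gives D.
From D, R4 gives E.
E and L hold, so V follows (R10).
From V, E, and D, R13 gives N.
V holds, so H follows (R9).
N holds, so A follows (R15).
H, A, and T hold, so Q follows (R6).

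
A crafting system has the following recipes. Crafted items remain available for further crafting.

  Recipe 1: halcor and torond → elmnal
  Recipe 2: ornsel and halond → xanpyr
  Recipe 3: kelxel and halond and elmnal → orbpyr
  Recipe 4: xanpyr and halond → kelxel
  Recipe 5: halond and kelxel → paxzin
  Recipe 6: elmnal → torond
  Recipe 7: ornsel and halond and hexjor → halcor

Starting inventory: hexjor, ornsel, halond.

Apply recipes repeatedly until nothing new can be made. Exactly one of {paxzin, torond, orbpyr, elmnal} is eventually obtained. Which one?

paxzin

Using Recipe 2, ornsel and halond make xanpyr.
Using Recipe 4, xanpyr and halond make kelxel.
halond and kelxel → paxzin (Recipe 5).
orbpyr would need kelxel, halond, and elmnal (Recipe 3), but elmnal is never obtained. torond would need elmnal (Recipe 6), but elmnal is never obtained. elmnal would need halcor and torond (Recipe 1), but torond is never obtained.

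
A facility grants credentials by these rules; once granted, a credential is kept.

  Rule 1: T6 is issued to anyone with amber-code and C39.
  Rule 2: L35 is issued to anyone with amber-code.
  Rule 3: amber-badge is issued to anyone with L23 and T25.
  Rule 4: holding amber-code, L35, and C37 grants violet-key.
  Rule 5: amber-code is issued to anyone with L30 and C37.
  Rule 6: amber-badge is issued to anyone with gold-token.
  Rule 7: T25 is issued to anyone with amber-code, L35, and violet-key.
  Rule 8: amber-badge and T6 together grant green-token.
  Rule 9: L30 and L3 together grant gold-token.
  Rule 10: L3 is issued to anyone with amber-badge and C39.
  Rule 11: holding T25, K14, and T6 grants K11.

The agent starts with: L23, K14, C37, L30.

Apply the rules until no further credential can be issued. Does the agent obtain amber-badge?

Yes

Holding L30 and C37 grants amber-code (Rule 5).
Holding amber-code grants L35 (Rule 2).
Holding amber-code, L35, and C37 grants violet-key (Rule 4).
Holding amber-code, L35, and violet-key grants T25 (Rule 7).
Holding L23 and T25 grants amber-badge (Rule 3).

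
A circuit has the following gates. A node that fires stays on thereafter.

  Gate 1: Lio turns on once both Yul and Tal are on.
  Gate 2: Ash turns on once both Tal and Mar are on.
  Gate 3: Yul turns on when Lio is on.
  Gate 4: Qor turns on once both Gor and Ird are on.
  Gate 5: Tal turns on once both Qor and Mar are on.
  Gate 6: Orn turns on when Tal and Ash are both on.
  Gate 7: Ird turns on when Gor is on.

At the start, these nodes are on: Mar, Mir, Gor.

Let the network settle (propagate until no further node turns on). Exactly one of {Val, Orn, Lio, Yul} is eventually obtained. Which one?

Orn

Gor is on, so Ird turns on (Gate 7).
Gate 4: Gor and Ird on → Qor on.
Gate 5: Qor and Mar on → Tal on.
Tal and Mar are on, so Ash turns on (Gate 2).
Tal and Ash are on, so Orn turns on (Gate 6).
Lio would need Yul and Tal (Gate 1), but Yul never turns on. No rule produces Val, and it is not given. Yul would need Lio (Gate 3), but Lio never turns on.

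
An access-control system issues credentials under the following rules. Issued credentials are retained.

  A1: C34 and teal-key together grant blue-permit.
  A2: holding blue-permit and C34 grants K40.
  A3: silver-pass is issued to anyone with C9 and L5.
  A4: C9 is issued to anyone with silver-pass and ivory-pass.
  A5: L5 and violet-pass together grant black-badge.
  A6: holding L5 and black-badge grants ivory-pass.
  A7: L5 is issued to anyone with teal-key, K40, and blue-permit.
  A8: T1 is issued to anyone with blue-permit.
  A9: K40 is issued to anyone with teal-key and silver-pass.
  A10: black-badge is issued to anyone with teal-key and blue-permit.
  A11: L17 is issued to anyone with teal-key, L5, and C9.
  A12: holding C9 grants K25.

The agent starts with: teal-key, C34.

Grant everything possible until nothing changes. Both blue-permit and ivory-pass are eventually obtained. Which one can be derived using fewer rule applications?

blue-permit

blue-permit: Holding C34 and teal-key grants blue-permit (A1). [1 rule application]
ivory-pass: Holding C34 and teal-key grants blue-permit (A1). Holding teal-key and blue-permit grants black-badge (A10). Holding blue-permit and C34 grants K40 (A2). Holding teal-key, K40, and blue-permit grants L5 (A7). Holding L5 and black-badge grants ivory-pass (A6). [5 rule applications]
blue-permit needs fewer.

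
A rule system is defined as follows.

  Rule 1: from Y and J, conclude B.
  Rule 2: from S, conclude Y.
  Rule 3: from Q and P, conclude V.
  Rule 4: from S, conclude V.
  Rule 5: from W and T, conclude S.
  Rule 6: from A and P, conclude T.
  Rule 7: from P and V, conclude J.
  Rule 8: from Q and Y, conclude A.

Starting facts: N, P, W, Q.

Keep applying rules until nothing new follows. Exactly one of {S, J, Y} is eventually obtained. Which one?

From Q and P, Rule 3 gives V.
P and V hold, so J follows (Rule 7).
S would need W and T (Rule 5), but T is never established. Y would need S (Rule 2), but S is never established.

J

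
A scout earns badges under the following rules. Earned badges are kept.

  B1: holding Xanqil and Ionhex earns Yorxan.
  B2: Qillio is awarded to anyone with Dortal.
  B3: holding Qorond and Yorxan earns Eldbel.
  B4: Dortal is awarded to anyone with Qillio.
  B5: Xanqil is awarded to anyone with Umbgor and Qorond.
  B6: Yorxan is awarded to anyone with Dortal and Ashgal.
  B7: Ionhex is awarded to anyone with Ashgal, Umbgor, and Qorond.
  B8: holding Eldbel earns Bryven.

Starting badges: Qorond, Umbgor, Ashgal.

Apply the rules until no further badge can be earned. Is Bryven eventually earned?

With Umbgor and Qorond, Xanqil is earned (B5).
With Ashgal, Umbgor, and Qorond, Ionhex is earned (B7).
With Xanqil and Ionhex, Yorxan is earned (B1).
With Qorond and Yorxan, Eldbel is earned (B3).
With Eldbel, Bryven is earned (B8).

Yes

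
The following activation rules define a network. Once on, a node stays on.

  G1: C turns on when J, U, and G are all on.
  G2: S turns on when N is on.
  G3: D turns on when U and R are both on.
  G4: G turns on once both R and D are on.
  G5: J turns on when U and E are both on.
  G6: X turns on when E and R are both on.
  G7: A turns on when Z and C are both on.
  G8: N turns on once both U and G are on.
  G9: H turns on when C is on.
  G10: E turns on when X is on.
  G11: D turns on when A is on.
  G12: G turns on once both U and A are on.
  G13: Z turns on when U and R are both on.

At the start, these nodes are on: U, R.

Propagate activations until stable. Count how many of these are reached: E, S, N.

2

U and R are on, so D turns on (G3).
G4: R and D on → G on.
G8: U and G on → N on.
N is on, so S turns on (G2).
E would need X (G10), but X never turns on.
S: reached.
N: reached.
Reached: S and N — 2 of the 3.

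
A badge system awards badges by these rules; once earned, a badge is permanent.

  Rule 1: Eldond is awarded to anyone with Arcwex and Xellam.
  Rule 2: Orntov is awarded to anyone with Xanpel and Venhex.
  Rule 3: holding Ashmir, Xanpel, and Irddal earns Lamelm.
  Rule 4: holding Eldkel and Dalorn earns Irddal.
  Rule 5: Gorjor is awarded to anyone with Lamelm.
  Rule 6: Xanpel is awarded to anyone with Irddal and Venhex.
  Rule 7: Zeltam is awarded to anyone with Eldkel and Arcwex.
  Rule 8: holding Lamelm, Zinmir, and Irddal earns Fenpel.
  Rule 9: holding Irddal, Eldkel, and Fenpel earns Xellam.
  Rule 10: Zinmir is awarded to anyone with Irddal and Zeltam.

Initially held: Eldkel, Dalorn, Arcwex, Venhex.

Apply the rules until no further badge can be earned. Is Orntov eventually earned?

Yes

With Eldkel and Dalorn, Irddal is earned (Rule 4).
With Irddal and Venhex, Xanpel is earned (Rule 6).
With Xanpel and Venhex, Orntov is earned (Rule 2).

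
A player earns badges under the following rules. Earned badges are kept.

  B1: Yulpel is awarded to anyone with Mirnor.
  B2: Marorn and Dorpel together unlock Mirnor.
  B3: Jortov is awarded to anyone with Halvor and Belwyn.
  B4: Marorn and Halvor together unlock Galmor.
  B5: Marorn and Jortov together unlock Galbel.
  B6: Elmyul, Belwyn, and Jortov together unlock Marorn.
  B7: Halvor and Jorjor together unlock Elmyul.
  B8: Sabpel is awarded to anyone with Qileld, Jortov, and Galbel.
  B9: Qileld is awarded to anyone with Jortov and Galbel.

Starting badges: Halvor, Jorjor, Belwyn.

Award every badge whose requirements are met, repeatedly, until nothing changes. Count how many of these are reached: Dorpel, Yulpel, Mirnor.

No rule produces Dorpel, and it is not given.
Yulpel would need Mirnor (B1), but Mirnor is never earned.
Mirnor would need Marorn and Dorpel (B2), but Dorpel is never earned.
None of the 3 are reached.

0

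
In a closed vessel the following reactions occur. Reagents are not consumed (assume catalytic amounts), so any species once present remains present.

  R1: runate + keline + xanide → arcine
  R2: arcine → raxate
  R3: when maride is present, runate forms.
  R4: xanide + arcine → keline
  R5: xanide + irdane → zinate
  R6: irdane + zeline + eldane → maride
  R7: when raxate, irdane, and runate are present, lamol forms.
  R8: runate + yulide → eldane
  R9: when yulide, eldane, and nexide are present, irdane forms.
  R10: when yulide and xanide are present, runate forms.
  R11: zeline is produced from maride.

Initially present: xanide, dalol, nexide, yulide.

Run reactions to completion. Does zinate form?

Yes

yulide and xanide present → runate forms (R10).
runate and yulide present → eldane forms (R8).
yulide, eldane, and nexide present → irdane forms (R9).
xanide and irdane present → zinate forms (R5).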